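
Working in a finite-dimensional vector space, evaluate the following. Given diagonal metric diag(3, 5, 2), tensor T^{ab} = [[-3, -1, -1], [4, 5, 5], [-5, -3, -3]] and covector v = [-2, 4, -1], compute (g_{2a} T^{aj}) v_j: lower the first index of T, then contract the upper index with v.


Step 1: lower the first index. For a diagonal metric, g_{ia} T^{aj} = g_{ii} T^{ij} (no sum on i).
g_{22} = 5
S_2{}^1 = 5 * T^{21} = 5 * 4 = 20
S_2{}^2 = 5 * T^{22} = 5 * 5 = 25
S_2{}^3 = 5 * T^{23} = 5 * 5 = 25
Step 2: contract S_2{}^j with v_j.
S_2{}^1 * v_1 = 20 * -2 = -40
S_2{}^2 * v_2 = 25 * 4 = 100
S_2{}^3 * v_3 = 25 * -1 = -25
Result = -40 + 100 + -25 = 35

35


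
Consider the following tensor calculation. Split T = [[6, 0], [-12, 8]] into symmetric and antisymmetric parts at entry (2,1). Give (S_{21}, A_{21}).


T_{21} = -12
T_{12} = 0
S_{21} = (-12 + 0)/2 = -12/2 = -6
A_{21} = (-12 - 0)/2 = -12/2 = -6
Check: S + A = -6 + -6 = -12 = T_{21}.

(-6, -6)


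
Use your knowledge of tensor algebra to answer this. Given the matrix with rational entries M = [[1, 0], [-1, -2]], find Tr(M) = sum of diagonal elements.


The trace is the sum of diagonal entries.
Diagonal: M[1,1] = 1, M[2,2] = -2
Tr(M) = 1 + -2
Computing step by step:
After adding M[1,1]: 1
After adding M[2,2]: -1
Tr(M) = -1

-1


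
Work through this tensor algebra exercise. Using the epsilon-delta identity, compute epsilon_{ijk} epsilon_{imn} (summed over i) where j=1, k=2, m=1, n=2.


Using the identity: epsilon_{ijk} epsilon_{imn} = delta_{jm} delta_{kn} - delta_{jn} delta_{km}.
delta_{11} = 1
delta_{22} = 1
delta_{12} = 0
delta_{21} = 0
Result = 1 * 1 - 0 * 0 = 1 - 0 = 1

1


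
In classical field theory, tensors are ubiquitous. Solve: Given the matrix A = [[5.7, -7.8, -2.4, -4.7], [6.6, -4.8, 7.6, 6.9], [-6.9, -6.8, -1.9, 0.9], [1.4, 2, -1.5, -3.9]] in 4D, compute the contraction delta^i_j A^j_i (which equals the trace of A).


The contraction (trace) of a rank-2 tensor is the sum of its diagonal elements.
Diagonal entries: A[1,1] = 5.7, A[2,2] = -4.8, A[3,3] = -1.9, A[4,4] = -3.9
Tr(A) = 5.7 + -4.8 + -1.9 + -3.9 = -4.9

-4.9


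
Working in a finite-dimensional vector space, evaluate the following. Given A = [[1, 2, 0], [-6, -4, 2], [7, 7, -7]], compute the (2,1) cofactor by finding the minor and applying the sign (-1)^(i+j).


To find cofactor C_{21}, delete row 2 and column 1.
The resulting 2x2 submatrix is: [[2, 0], [7, -7]]
Minor M_{21} = 2*-7 - 0*7
  = -14 - 0 = -14
Sign = (-1)^(2+1) = (-1)^3 = -1
Cofactor C_{21} = -1 * -14 = 14

14


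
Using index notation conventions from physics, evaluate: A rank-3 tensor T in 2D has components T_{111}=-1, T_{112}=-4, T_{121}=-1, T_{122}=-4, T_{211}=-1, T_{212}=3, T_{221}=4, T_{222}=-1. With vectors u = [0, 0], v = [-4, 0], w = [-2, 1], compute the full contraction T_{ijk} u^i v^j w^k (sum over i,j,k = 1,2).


S = sum over i,j,k of T_{ijk} u_i v_j w_k. Expanding all 8 terms:
T_{111}*u_1*v_1*w_1 = -1*0*-4*-2 = 0  (running total: 0)
T_{112}*u_1*v_1*w_2 = -4*0*-4*1 = 0  (running total: 0)
T_{121}*u_1*v_2*w_1 = -1*0*0*-2 = 0  (running total: 0)
T_{122}*u_1*v_2*w_2 = -4*0*0*1 = 0  (running total: 0)
T_{211}*u_2*v_1*w_1 = -1*0*-4*-2 = 0  (running total: 0)
T_{212}*u_2*v_1*w_2 = 3*0*-4*1 = 0  (running total: 0)
T_{221}*u_2*v_2*w_1 = 4*0*0*-2 = 0  (running total: 0)
T_{222}*u_2*v_2*w_2 = -1*0*0*1 = 0  (running total: 0)
S = 0

0


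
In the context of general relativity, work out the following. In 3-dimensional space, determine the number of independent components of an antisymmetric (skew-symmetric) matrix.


An antisymmetric rank-2 tensor satisfies A_{ij} = -A_{ji}, so diagonal entries are zero.
The independent components are the upper-triangular entries: C(n, 2) = n(n-1)/2.
n = 3
C(3, 2) = 3 * 2 / 2 = 6 / 2 = 3

3


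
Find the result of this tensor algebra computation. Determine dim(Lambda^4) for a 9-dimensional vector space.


The dimension of the space of p-forms on an n-dimensional space is C(n, p).
n = 9, p = 4
C(9, 4) = 9! / (4! * 5!) = 126

126


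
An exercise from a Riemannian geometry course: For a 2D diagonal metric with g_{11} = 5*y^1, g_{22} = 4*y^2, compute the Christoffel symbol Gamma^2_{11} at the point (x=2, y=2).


For a diagonal metric, Gamma^k_{ij} = (1/2) g^{kk} (dg_{ik}/dx_j + dg_{jk}/dx_i - dg_{ij}/dx_k).
The metric is diagonal, so g_{ab} = 0 for a != b.
At the given point: g_{11} = 10, g_{22} = 16
g^{22} = 1/16
dg_{12}/dx_1 = 0 (off-diagonal)
dg_{12}/dx_1 = 0 (off-diagonal)
dg_{11}/dx_2 = dg_{11}/dx_2 = 5
Numerator = 0 + 0 - 5 = -5
Gamma^2_{11} = -5 / (2 * 16) = -5/32

-5/32


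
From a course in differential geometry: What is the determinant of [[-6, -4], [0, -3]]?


For a 2x2 matrix [[a, b], [c, d]], det = a*d - b*c.
a = -6, b = -4, c = 0, d = -3
a*d = -6 * -3 = 18
b*c = -4 * 0 = 0
det = 18 - 0 = 18

18


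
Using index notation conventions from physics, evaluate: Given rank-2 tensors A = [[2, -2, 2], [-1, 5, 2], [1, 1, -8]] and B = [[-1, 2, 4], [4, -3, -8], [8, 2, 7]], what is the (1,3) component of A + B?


Tensor addition is component-wise: (A + B)_{ij} = A_{ij} + B_{ij}.
A_{13} = 2
B_{13} = 4
(A + B)_{13} = 2 + 4 = 6

6


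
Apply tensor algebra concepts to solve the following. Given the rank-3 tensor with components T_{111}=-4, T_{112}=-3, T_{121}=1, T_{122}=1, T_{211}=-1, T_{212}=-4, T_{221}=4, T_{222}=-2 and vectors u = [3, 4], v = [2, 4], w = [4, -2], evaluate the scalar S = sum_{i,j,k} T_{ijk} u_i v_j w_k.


S = sum over i,j,k of T_{ijk} u_i v_j w_k. Expanding all 8 terms:
T_{111}*u_1*v_1*w_1 = -4*3*2*4 = -96  (running total: -96)
T_{112}*u_1*v_1*w_2 = -3*3*2*-2 = 36  (running total: -60)
T_{121}*u_1*v_2*w_1 = 1*3*4*4 = 48  (running total: -12)
T_{122}*u_1*v_2*w_2 = 1*3*4*-2 = -24  (running total: -36)
T_{211}*u_2*v_1*w_1 = -1*4*2*4 = -32  (running total: -68)
T_{212}*u_2*v_1*w_2 = -4*4*2*-2 = 64  (running total: -4)
T_{221}*u_2*v_2*w_1 = 4*4*4*4 = 256  (running total: 252)
T_{222}*u_2*v_2*w_2 = -2*4*4*-2 = 64  (running total: 316)
S = 316

316


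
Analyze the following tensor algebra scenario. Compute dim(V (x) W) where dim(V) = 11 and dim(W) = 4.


The dimension of a tensor product is the product of dimensions.
dim(V) = 11, dim(W) = 4
dim(V (x) W) = 11 * 4 = 44

44


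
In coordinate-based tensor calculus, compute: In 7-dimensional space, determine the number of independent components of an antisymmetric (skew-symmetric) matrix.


An antisymmetric rank-2 tensor satisfies A_{ij} = -A_{ji}, so diagonal entries are zero.
The independent components are the upper-triangular entries: C(n, 2) = n(n-1)/2.
n = 7
C(7, 2) = 7 * 6 / 2 = 42 / 2 = 21

21


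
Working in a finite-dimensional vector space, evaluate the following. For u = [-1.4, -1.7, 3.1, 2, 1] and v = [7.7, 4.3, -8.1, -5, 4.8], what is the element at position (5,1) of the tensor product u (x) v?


The outer product entry T_{ij} = u_i * v_j.
We need i=5, j=1.
u_5 = 1, v_1 = 7.7
T_{5,1} = 1 * 7.7 = 7.7

7.7


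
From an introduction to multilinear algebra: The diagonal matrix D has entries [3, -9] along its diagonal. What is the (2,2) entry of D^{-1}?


For a diagonal matrix, the inverse has entries (D^{-1})_{ii} = 1/d_{ii}.
The diagonal entries are: d_{11} = 3, d_{22} = -9
We need (D^{-1})_{22} = 1/d_{22} = 1/-9 = -1/9

-1/9


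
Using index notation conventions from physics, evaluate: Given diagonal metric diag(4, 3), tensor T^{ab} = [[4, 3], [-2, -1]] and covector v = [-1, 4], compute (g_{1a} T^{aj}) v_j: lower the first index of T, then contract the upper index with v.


Step 1: lower the first index. For a diagonal metric, g_{ia} T^{aj} = g_{ii} T^{ij} (no sum on i).
g_{11} = 4
S_1{}^1 = 4 * T^{11} = 4 * 4 = 16
S_1{}^2 = 4 * T^{12} = 4 * 3 = 12
Step 2: contract S_1{}^j with v_j.
S_1{}^1 * v_1 = 16 * -1 = -16
S_1{}^2 * v_2 = 12 * 4 = 48
Result = -16 + 48 = 32

32


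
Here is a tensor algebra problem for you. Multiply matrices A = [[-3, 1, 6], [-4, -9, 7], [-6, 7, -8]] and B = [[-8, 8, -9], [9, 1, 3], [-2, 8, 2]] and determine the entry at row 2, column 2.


(AB)_{ij} = sum_k A_{ik} B_{kj}.
For i=2, j=2:
A_{21} * B_{12} = -4 * 8 = -32
A_{22} * B_{22} = -9 * 1 = -9
A_{23} * B_{32} = 7 * 8 = 56
Sum = -32 + -9 + 56 = 15

15


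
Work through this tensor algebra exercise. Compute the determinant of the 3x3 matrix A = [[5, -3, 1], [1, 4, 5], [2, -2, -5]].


Expanding along the first row, det(A) = a11*M_11 - a12*M_12 + a13*M_13, where M_1j is the (1,j) minor.
Minor M_11 = 4*-5 - 5*-2 = -10
Minor M_12 = 1*-5 - 5*2 = -15
Minor M_13 = 1*-2 - 4*2 = -10
det = 5*(-10) - -3*(-15) + 1*(-10)
    = -50 - 45 + -10
    = -105

-105


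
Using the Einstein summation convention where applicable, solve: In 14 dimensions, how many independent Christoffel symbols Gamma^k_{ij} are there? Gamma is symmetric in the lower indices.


Christoffel symbols Gamma^k_{ij} are symmetric in i,j, so there are d * d(d+1)/2 independent symbols.
d = 14
d(d+1)/2 = 14 * 15 / 2 = 105
Total = 14 * 105 = 1470

1470


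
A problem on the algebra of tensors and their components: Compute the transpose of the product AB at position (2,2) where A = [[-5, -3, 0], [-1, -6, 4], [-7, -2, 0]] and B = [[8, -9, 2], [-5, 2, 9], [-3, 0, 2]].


(AB)^T_{ij} = (AB)_{ji} = sum_k A_{jk} B_{ki}.
For i=2, j=2 we need (AB)_{22}:
A_{21} * B_{12} = -1 * -9 = 9
A_{22} * B_{22} = -6 * 2 = -12
A_{23} * B_{32} = 4 * 0 = 0
Sum = 9 + -12 + 0 = -3

-3


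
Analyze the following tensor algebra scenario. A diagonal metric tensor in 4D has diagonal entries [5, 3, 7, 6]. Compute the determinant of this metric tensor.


For a diagonal metric, the determinant is the product of diagonal entries.
Diagonal entries: 5, 3, 7, 6
det(g) = 5 * 3 * 7 * 6 = 630

630


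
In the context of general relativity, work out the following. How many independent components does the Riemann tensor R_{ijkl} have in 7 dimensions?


The Riemann tensor in d dimensions has d^2(d^2 - 1)/12 independent components.
d = 7, so d^2 = 49
d^2 - 1 = 48
d^2(d^2 - 1) = 49 * 48 = 2352
Divide by 12: 2352 / 12 = 196

196


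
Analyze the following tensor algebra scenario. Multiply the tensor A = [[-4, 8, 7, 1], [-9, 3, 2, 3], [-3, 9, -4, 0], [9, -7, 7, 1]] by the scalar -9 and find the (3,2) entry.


Scalar multiplication: (cA)_{ij} = c * A_{ij}.
c = -9
A_{32} = 9
(cA)_{32} = -9 * 9 = -81

-81


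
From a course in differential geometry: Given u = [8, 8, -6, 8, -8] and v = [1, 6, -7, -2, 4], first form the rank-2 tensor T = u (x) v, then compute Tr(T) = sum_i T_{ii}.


The outer product gives T_{ij} = u_i v_j.
The trace (contraction) is Tr(T) = sum_i T_{ii} = sum_i u_i v_i.
Diagonal entries:
T_{11} = u_1 * v_1 = 8 * 1 = 8
T_{22} = u_2 * v_2 = 8 * 6 = 48
T_{33} = u_3 * v_3 = -6 * -7 = 42
T_{44} = u_4 * v_4 = 8 * -2 = -16
T_{55} = u_5 * v_5 = -8 * 4 = -32
Tr(T) = 8 + 48 + 42 + -16 + -32 = 50

50


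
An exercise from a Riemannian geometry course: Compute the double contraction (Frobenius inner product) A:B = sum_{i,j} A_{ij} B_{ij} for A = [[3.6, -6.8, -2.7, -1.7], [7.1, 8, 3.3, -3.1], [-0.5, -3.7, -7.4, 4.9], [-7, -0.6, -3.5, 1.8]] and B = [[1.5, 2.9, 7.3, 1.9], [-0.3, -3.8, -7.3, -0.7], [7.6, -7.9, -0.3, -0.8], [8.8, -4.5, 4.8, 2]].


A:B = sum over all i,j of A_{ij} * B_{ij}.
Row 1: 3.6*1.5=5.4, -6.8*2.9=-19.72, -2.7*7.3=-19.71, -1.7*1.9=-3.23 => row sum = -37.26
Row 2: 7.1*-0.3=-2.13, 8*-3.8=-30.4, 3.3*-7.3=-24.09, -3.1*-0.7=2.17 => row sum = -54.45
Row 3: -0.5*7.6=-3.8, -3.7*-7.9=29.23, -7.4*-0.3=2.22, 4.9*-0.8=-3.92 => row sum = 23.73
Row 4: -7*8.8=-61.6, -0.6*-4.5=2.7, -3.5*4.8=-16.8, 1.8*2=3.6 => row sum = -72.1
Total = -37.26 + -54.45 + 23.73 + -72.1 = -140.08

-140.08


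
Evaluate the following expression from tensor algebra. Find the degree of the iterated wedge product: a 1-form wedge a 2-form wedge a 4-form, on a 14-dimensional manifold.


The degree of a wedge product is the sum of the degrees of the individual forms.
Degrees: 1, 2, 4
Total degree = 1 + 2 + 4 = 7

7


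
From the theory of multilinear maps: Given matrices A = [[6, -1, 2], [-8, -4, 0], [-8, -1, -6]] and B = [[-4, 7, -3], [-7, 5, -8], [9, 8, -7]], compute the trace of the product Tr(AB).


Tr(AB) = sum_i (AB)_{ii} where (AB)_{ii} = sum_k A_{ik} B_{ki}.
(AB)_{11} = 6*-4 + -1*-7 + 2*9 = 1
(AB)_{22} = -8*7 + -4*5 + 0*8 = -76
(AB)_{33} = -8*-3 + -1*-8 + -6*-7 = 74
Tr(AB) = 1 + -76 + 74 = -1

-1


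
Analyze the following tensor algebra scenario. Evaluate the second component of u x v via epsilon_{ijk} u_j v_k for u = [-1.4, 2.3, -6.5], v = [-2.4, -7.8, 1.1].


(u x v)_2 = sum_{j,k} epsilon_{2jk} u_j v_k. Only permutations of (1,2,3) contribute; the two non-zero terms are:
eps_{213} u_1 v_3 = -1 * -1.4 * 1.1 = 1.54
eps_{231} u_3 v_1 = 1 * -6.5 * -2.4 = 15.6
(u x v)_2 = 17.14

17.14


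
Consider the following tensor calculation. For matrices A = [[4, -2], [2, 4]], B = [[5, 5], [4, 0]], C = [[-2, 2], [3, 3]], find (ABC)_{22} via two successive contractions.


(ABC)_{22} = sum_m (AB)_{2m} C_{m2}. First compute row 2 of AB.
(AB)_{21} = 2*5 + 4*4 = 26
(AB)_{22} = 2*5 + 4*0 = 10
Now contract with column 2 of C:
(AB)_{21} * C_{12} = 26 * 2 = 52
(AB)_{22} * C_{22} = 10 * 3 = 30
(ABC)_{22} = 52 + 30 = 82

82


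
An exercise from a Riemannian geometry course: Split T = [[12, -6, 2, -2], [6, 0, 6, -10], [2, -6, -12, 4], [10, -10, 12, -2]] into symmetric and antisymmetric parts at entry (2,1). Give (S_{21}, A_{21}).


T_{21} = 6
T_{12} = -6
S_{21} = (6 + -6)/2 = 0/2 = 0
A_{21} = (6 - -6)/2 = 12/2 = 6
Check: S + A = 0 + 6 = 6 = T_{21}.

(0, 6)


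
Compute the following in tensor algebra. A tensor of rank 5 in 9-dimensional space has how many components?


The number of components of a rank-r tensor in d dimensions is d^r.
Here d = 9 and r = 5.
9^5 = 59049

59049


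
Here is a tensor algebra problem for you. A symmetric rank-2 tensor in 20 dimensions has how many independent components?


A symmetric rank-2 tensor in d dimensions has d(d+1)/2 independent components.
d = 20
d(d+1)/2 = 20 * 21 / 2 = 420 / 2 = 210

210


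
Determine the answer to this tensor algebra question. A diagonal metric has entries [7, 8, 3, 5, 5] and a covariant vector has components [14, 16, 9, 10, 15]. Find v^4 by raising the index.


To raise an index with a diagonal metric: v^i = v_i / g_{ii}.
For index 4: v_4 = 10, g_{44} = 5
v^4 = 10 / 5 = 2

2


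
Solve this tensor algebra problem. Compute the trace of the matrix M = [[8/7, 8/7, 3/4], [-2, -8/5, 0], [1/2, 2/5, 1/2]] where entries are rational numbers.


The trace is the sum of diagonal entries.
Diagonal: M[1,1] = 8/7, M[2,2] = -8/5, M[3,3] = 1/2
Tr(M) = 8/7 + -8/5 + 1/2
Computing step by step:
After adding M[1,1]: 8/7
After adding M[2,2]: -16/35
After adding M[3,3]: 3/70
Tr(M) = 3/70

3/70


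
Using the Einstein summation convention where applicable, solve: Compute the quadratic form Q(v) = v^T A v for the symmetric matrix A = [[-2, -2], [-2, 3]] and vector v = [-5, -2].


First compute Av:
(Av)_1 = -2*-5 + -2*-2 = 14
(Av)_2 = -2*-5 + 3*-2 = 4
Av = [14, 4]
Then v^T (Av) = -5*14 + -2*4
= -70 + -8 = -78

-78


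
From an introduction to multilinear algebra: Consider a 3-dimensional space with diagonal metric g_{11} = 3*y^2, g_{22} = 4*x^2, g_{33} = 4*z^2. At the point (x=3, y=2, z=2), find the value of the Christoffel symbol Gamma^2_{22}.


For a diagonal metric, Gamma^k_{ij} = (1/2) g^{kk} (dg_{ik}/dx_j + dg_{jk}/dx_i - dg_{ij}/dx_k).
The metric is diagonal, so g_{ab} = 0 for a != b.
At the given point: g_{11} = 12, g_{22} = 36, g_{33} = 16
g^{22} = 1/36
dg_{22}/dx_2 = dg_{22}/dx_2 = 0
dg_{22}/dx_2 = dg_{22}/dx_2 = 0
dg_{22}/dx_2 = dg_{22}/dx_2 = 0
Numerator = 0 + 0 - 0 = 0
Gamma^2_{22} = 0 / (2 * 36) = 0

0


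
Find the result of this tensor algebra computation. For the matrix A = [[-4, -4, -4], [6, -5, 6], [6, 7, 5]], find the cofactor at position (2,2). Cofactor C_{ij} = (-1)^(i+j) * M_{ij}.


To find cofactor C_{22}, delete row 2 and column 2.
The resulting 2x2 submatrix is: [[-4, -4], [6, 5]]
Minor M_{22} = -4*5 - -4*6
  = -20 - -24 = 4
Sign = (-1)^(2+2) = (-1)^4 = 1
Cofactor C_{22} = 1 * 4 = 4

4


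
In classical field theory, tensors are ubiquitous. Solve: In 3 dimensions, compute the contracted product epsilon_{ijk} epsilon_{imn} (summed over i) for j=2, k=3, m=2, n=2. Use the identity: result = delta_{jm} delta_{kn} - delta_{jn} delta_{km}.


Using the identity: epsilon_{ijk} epsilon_{imn} = delta_{jm} delta_{kn} - delta_{jn} delta_{km}.
delta_{22} = 1
delta_{32} = 0
delta_{22} = 1
delta_{32} = 0
Result = 1 * 0 - 1 * 0 = 0 - 0 = 0

0


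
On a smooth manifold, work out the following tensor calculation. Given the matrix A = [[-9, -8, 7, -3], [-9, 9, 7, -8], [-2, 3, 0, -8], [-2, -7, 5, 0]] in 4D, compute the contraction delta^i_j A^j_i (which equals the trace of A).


The contraction (trace) of a rank-2 tensor is the sum of its diagonal elements.
Diagonal entries: A[1,1] = -9, A[2,2] = 9, A[3,3] = 0, A[4,4] = 0
Tr(A) = -9 + 9 + 0 + 0 = 0

0


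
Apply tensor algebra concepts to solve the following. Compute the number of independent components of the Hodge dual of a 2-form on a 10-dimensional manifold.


The Hodge dual of a p-form on an n-dimensional manifold is an (n-p)-form.
n = 10, p = 2, so dual degree = 10 - 2 = 8
The number of components is C(n, n-p) = C(10, 8) = 45

45


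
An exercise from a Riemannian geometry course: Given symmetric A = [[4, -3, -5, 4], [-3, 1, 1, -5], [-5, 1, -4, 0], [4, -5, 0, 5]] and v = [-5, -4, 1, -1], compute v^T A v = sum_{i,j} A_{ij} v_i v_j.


First compute Av:
(Av)_1 = 4*-5 + -3*-4 + -5*1 + 4*-1 = -17
(Av)_2 = -3*-5 + 1*-4 + 1*1 + -5*-1 = 17
(Av)_3 = -5*-5 + 1*-4 + -4*1 + 0*-1 = 17
(Av)_4 = 4*-5 + -5*-4 + 0*1 + 5*-1 = -5
Av = [-17, 17, 17, -5]
Then v^T (Av) = -5*-17 + -4*17 + 1*17 + -1*-5
= 85 + -68 + 17 + 5 = 39

39


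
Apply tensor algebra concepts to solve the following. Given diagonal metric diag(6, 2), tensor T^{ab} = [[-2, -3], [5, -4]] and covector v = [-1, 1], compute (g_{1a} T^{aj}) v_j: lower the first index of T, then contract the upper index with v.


Step 1: lower the first index. For a diagonal metric, g_{ia} T^{aj} = g_{ii} T^{ij} (no sum on i).
g_{11} = 6
S_1{}^1 = 6 * T^{11} = 6 * -2 = -12
S_1{}^2 = 6 * T^{12} = 6 * -3 = -18
Step 2: contract S_1{}^j with v_j.
S_1{}^1 * v_1 = -12 * -1 = 12
S_1{}^2 * v_2 = -18 * 1 = -18
Result = 12 + -18 = -6

-6


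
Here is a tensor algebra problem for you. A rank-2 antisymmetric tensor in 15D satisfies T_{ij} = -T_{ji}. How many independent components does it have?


An antisymmetric rank-2 tensor satisfies A_{ij} = -A_{ji}, so diagonal entries are zero.
The independent components are the upper-triangular entries: C(n, 2) = n(n-1)/2.
n = 15
C(15, 2) = 15 * 14 / 2 = 210 / 2 = 105

105


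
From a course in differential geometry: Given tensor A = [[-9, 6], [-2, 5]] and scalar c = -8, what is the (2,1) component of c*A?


Scalar multiplication: (cA)_{ij} = c * A_{ij}.
c = -8
A_{21} = -2
(cA)_{21} = -8 * -2 = 16

16


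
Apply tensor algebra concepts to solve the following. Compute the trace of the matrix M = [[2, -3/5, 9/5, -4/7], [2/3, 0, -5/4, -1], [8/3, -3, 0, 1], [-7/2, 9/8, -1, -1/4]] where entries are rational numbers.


The trace is the sum of diagonal entries.
Diagonal: M[1,1] = 2, M[2,2] = 0, M[3,3] = 0, M[4,4] = -1/4
Tr(M) = 2 + 0 + 0 + -1/4
Computing step by step:
After adding M[1,1]: 2
After adding M[2,2]: 2
After adding M[3,3]: 2
After adding M[4,4]: 7/4
Tr(M) = 7/4

7/4


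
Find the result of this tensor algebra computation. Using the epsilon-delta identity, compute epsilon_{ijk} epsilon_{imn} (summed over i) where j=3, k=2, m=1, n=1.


Using the identity: epsilon_{ijk} epsilon_{imn} = delta_{jm} delta_{kn} - delta_{jn} delta_{km}.
delta_{31} = 0
delta_{21} = 0
delta_{31} = 0
delta_{21} = 0
Result = 0 * 0 - 0 * 0 = 0 - 0 = 0

0


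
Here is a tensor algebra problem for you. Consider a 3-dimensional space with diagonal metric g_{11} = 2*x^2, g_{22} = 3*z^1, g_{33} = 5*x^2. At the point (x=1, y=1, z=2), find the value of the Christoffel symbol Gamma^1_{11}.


For a diagonal metric, Gamma^k_{ij} = (1/2) g^{kk} (dg_{ik}/dx_j + dg_{jk}/dx_i - dg_{ij}/dx_k).
The metric is diagonal, so g_{ab} = 0 for a != b.
At the given point: g_{11} = 2, g_{22} = 6, g_{33} = 5
g^{11} = 1/2
dg_{11}/dx_1 = dg_{11}/dx_1 = 4
dg_{11}/dx_1 = dg_{11}/dx_1 = 4
dg_{11}/dx_1 = dg_{11}/dx_1 = 4
Numerator = 4 + 4 - 4 = 4
Gamma^1_{11} = 4 / (2 * 2) = 1

1


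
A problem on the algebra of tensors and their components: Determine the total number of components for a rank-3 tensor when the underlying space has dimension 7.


The number of components of a rank-r tensor in d dimensions is d^r.
Here d = 7 and r = 3.
7^3 = 343

343


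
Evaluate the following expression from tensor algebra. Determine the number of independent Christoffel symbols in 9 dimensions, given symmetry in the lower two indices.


Christoffel symbols Gamma^k_{ij} are symmetric in i,j, so there are d * d(d+1)/2 independent symbols.
d = 9
d(d+1)/2 = 9 * 10 / 2 = 45
Total = 9 * 45 = 405

405


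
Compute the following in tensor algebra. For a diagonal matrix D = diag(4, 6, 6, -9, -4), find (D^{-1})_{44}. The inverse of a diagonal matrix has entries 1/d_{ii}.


For a diagonal matrix, the inverse has entries (D^{-1})_{ii} = 1/d_{ii}.
The diagonal entries are: d_{11} = 4, d_{22} = 6, d_{33} = 6, d_{44} = -9, d_{55} = -4
We need (D^{-1})_{44} = 1/d_{44} = 1/-9 = -1/9

-1/9


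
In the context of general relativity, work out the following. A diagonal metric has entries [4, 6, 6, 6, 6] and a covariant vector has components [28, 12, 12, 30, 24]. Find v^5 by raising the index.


To raise an index with a diagonal metric: v^i = v_i / g_{ii}.
For index 5: v_5 = 24, g_{55} = 6
v^5 = 24 / 6 = 4

4


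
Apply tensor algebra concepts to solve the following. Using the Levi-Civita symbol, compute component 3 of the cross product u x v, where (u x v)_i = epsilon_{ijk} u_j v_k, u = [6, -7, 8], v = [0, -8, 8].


(u x v)_3 = sum_{j,k} epsilon_{3jk} u_j v_k. Only permutations of (1,2,3) contribute; the two non-zero terms are:
eps_{312} u_1 v_2 = 1 * 6 * -8 = -48
eps_{321} u_2 v_1 = -1 * -7 * 0 = 0
(u x v)_3 = -48

-48


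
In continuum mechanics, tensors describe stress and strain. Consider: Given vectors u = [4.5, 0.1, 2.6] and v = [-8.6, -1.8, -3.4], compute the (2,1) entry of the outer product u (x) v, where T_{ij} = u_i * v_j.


The outer product entry T_{ij} = u_i * v_j.
We need i=2, j=1.
u_2 = 0.1, v_1 = -8.6
T_{2,1} = 0.1 * -8.6 = -0.86

-0.86


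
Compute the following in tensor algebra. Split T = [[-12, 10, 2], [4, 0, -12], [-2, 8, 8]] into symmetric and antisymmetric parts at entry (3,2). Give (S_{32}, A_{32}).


T_{32} = 8
T_{23} = -12
S_{32} = (8 + -12)/2 = -4/2 = -2
A_{32} = (8 - -12)/2 = 20/2 = 10
Check: S + A = -2 + 10 = 8 = T_{32}.

(-2, 10)


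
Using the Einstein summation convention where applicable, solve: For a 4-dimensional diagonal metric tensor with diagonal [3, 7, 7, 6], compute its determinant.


For a diagonal metric, the determinant is the product of diagonal entries.
Diagonal entries: 3, 7, 7, 6
det(g) = 3 * 7 * 7 * 6 = 882

882


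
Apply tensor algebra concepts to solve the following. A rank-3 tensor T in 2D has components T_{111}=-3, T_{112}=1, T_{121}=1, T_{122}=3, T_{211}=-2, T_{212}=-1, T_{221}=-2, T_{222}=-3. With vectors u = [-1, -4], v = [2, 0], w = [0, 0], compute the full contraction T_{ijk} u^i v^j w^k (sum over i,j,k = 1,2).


S = sum over i,j,k of T_{ijk} u_i v_j w_k. Expanding all 8 terms:
T_{111}*u_1*v_1*w_1 = -3*-1*2*0 = 0  (running total: 0)
T_{112}*u_1*v_1*w_2 = 1*-1*2*0 = 0  (running total: 0)
T_{121}*u_1*v_2*w_1 = 1*-1*0*0 = 0  (running total: 0)
T_{122}*u_1*v_2*w_2 = 3*-1*0*0 = 0  (running total: 0)
T_{211}*u_2*v_1*w_1 = -2*-4*2*0 = 0  (running total: 0)
T_{212}*u_2*v_1*w_2 = -1*-4*2*0 = 0  (running total: 0)
T_{221}*u_2*v_2*w_1 = -2*-4*0*0 = 0  (running total: 0)
T_{222}*u_2*v_2*w_2 = -3*-4*0*0 = 0  (running total: 0)
S = 0

0


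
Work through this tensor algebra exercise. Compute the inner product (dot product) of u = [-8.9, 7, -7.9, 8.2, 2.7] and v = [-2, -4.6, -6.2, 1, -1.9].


The inner product u . v = sum of u_i * v_i.
Term-by-term: -8.9 * -2, 7 * -4.6, -7.9 * -6.2, 8.2 * 1, 2.7 * -1.9
Products: 17.8, -32.2, 48.98, 8.2, -5.13
Sum = 17.8 + -32.2 + 48.98 + 8.2 + -5.13 = 37.65

37.65


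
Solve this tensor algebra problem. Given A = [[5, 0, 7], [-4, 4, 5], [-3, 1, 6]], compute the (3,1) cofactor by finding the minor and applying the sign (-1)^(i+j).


To find cofactor C_{31}, delete row 3 and column 1.
The resulting 2x2 submatrix is: [[0, 7], [4, 5]]
Minor M_{31} = 0*5 - 7*4
  = 0 - 28 = -28
Sign = (-1)^(3+1) = (-1)^4 = 1
Cofactor C_{31} = 1 * -28 = -28

-28


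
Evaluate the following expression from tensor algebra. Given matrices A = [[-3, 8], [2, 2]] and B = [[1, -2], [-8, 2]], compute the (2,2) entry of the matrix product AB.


(AB)_{ij} = sum_k A_{ik} B_{kj}.
For i=2, j=2:
A_{21} * B_{12} = 2 * -2 = -4
A_{22} * B_{22} = 2 * 2 = 4
Sum = -4 + 4 = 0

0


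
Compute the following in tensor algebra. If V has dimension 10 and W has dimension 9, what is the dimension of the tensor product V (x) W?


The dimension of a tensor product is the product of dimensions.
dim(V) = 10, dim(W) = 9
dim(V (x) W) = 10 * 9 = 90

90


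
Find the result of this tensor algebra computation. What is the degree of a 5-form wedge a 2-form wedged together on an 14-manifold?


The degree of a wedge product is the sum of the degrees of the individual forms.
Degrees: 5, 2
Total degree = 5 + 2 = 7

7


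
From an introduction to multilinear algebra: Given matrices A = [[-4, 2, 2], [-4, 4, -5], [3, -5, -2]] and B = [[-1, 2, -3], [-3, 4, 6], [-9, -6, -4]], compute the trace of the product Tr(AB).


Tr(AB) = sum_i (AB)_{ii} where (AB)_{ii} = sum_k A_{ik} B_{ki}.
(AB)_{11} = -4*-1 + 2*-3 + 2*-9 = -20
(AB)_{22} = -4*2 + 4*4 + -5*-6 = 38
(AB)_{33} = 3*-3 + -5*6 + -2*-4 = -31
Tr(AB) = -20 + 38 + -31 = -13

-13


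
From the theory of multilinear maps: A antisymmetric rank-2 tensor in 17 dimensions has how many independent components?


A antisymmetric rank-2 tensor in d dimensions has d(d-1)/2 independent components.
d = 17
d(d-1)/2 = 17 * 16 / 2 = 272 / 2 = 136

136


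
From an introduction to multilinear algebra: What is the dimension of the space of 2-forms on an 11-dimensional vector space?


The dimension of the space of p-forms on an n-dimensional space is C(n, p).
n = 11, p = 2
C(11, 2) = 11! / (2! * 9!) = 55

55


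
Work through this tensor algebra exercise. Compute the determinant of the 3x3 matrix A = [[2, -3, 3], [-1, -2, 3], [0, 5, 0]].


Expanding along the first row, det(A) = a11*M_11 - a12*M_12 + a13*M_13, where M_1j is the (1,j) minor.
Minor M_11 = -2*0 - 3*5 = -15
Minor M_12 = -1*0 - 3*0 = 0
Minor M_13 = -1*5 - -2*0 = -5
det = 2*(-15) - -3*(0) + 3*(-5)
    = -30 - 0 + -15
    = -45

-45


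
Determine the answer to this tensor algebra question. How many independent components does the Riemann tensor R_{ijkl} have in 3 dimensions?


The Riemann tensor in d dimensions has d^2(d^2 - 1)/12 independent components.
d = 3, so d^2 = 9
d^2 - 1 = 8
d^2(d^2 - 1) = 9 * 8 = 72
Divide by 12: 72 / 12 = 6

6


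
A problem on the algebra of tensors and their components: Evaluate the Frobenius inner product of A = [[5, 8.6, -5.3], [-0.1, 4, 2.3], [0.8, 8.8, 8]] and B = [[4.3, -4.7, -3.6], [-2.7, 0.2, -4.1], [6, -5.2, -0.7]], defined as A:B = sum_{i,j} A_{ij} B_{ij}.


A:B = sum over all i,j of A_{ij} * B_{ij}.
Row 1: 5*4.3=21.5, 8.6*-4.7=-40.42, -5.3*-3.6=19.08 => row sum = 0.16
Row 2: -0.1*-2.7=0.27, 4*0.2=0.8, 2.3*-4.1=-9.43 => row sum = -8.36
Row 3: 0.8*6=4.8, 8.8*-5.2=-45.76, 8*-0.7=-5.6 => row sum = -46.56
Total = 0.16 + -8.36 + -46.56 = -54.76

-54.76


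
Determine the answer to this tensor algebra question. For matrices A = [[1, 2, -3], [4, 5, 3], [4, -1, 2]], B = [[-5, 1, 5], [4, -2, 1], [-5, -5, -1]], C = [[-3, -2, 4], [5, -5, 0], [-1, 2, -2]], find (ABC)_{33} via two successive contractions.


(ABC)_{33} = sum_m (AB)_{3m} C_{m3}. First compute row 3 of AB.
(AB)_{31} = 4*-5 + -1*4 + 2*-5 = -34
(AB)_{32} = 4*1 + -1*-2 + 2*-5 = -4
(AB)_{33} = 4*5 + -1*1 + 2*-1 = 17
Now contract with column 3 of C:
(AB)_{31} * C_{13} = -34 * 4 = -136
(AB)_{32} * C_{23} = -4 * 0 = 0
(AB)_{33} * C_{33} = 17 * -2 = -34
(ABC)_{33} = -136 + 0 + -34 = -170

-170


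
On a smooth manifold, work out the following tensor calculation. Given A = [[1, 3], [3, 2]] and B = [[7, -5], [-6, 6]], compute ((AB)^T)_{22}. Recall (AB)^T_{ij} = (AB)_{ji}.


(AB)^T_{ij} = (AB)_{ji} = sum_k A_{jk} B_{ki}.
For i=2, j=2 we need (AB)_{22}:
A_{21} * B_{12} = 3 * -5 = -15
A_{22} * B_{22} = 2 * 6 = 12
Sum = -15 + 12 = -3

-3


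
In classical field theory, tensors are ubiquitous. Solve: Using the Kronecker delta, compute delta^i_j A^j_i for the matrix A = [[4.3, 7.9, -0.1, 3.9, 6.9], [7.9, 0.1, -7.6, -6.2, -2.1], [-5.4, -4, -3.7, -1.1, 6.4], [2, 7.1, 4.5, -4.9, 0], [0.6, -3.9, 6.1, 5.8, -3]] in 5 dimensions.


The contraction (trace) of a rank-2 tensor is the sum of its diagonal elements.
Diagonal entries: A[1,1] = 4.3, A[2,2] = 0.1, A[3,3] = -3.7, A[4,4] = -4.9, A[5,5] = -3
Tr(A) = 4.3 + 0.1 + -3.7 + -4.9 + -3 = -7.2

-7.2


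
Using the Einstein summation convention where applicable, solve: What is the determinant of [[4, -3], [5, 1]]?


For a 2x2 matrix [[a, b], [c, d]], det = a*d - b*c.
a = 4, b = -3, c = 5, d = 1
a*d = 4 * 1 = 4
b*c = -3 * 5 = -15
det = 4 - -15 = 19

19


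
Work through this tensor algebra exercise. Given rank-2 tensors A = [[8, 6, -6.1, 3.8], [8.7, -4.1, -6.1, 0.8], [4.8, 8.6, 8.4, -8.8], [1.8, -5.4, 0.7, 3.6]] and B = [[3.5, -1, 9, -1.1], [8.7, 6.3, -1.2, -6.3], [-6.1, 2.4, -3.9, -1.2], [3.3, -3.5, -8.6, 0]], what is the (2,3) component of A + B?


Tensor addition is component-wise: (A + B)_{ij} = A_{ij} + B_{ij}.
A_{23} = -6.1
B_{23} = -1.2
(A + B)_{23} = -6.1 + -1.2 = -7.3

-7.3


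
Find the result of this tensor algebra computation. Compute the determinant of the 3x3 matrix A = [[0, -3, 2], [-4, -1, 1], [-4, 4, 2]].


Expanding along the first row, det(A) = a11*M_11 - a12*M_12 + a13*M_13, where M_1j is the (1,j) minor.
Minor M_11 = -1*2 - 1*4 = -6
Minor M_12 = -4*2 - 1*-4 = -4
Minor M_13 = -4*4 - -1*-4 = -20
det = 0*(-6) - -3*(-4) + 2*(-20)
    = 0 - 12 + -40
    = -52

-52


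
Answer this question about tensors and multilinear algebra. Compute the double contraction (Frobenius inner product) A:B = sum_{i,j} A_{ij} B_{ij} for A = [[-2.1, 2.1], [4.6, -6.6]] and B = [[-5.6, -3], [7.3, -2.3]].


A:B = sum over all i,j of A_{ij} * B_{ij}.
Row 1: -2.1*-5.6=11.76, 2.1*-3=-6.3 => row sum = 5.46
Row 2: 4.6*7.3=33.58, -6.6*-2.3=15.18 => row sum = 48.76
Total = 5.46 + 48.76 = 54.22

54.22


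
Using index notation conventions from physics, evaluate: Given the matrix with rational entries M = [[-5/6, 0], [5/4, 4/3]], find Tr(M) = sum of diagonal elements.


The trace is the sum of diagonal entries.
Diagonal: M[1,1] = -5/6, M[2,2] = 4/3
Tr(M) = -5/6 + 4/3
Computing step by step:
After adding M[1,1]: -5/6
After adding M[2,2]: 1/2
Tr(M) = 1/2

1/2


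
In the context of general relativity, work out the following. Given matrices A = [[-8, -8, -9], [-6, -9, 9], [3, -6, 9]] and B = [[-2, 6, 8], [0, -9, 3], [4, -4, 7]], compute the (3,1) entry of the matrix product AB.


(AB)_{ij} = sum_k A_{ik} B_{kj}.
For i=3, j=1:
A_{31} * B_{11} = 3 * -2 = -6
A_{32} * B_{21} = -6 * 0 = 0
A_{33} * B_{31} = 9 * 4 = 36
Sum = -6 + 0 + 36 = 30

30


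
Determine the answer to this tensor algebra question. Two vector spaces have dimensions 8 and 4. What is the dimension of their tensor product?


The dimension of a tensor product is the product of dimensions.
dim(V) = 8, dim(W) = 4
dim(V (x) W) = 8 * 4 = 32

32


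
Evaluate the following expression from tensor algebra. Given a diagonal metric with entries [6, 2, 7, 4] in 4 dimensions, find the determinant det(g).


For a diagonal metric, the determinant is the product of diagonal entries.
Diagonal entries: 6, 2, 7, 4
det(g) = 6 * 2 * 7 * 4 = 336

336


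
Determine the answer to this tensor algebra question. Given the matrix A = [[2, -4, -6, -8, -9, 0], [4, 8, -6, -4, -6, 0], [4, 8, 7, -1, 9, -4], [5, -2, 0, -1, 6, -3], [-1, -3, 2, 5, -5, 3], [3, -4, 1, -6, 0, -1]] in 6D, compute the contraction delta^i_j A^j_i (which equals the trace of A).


The contraction (trace) of a rank-2 tensor is the sum of its diagonal elements.
Diagonal entries: A[1,1] = 2, A[2,2] = 8, A[3,3] = 7, A[4,4] = -1, A[5,5] = -5, A[6,6] = -1
Tr(A) = 2 + 8 + 7 + -1 + -5 + -1 = 10

10


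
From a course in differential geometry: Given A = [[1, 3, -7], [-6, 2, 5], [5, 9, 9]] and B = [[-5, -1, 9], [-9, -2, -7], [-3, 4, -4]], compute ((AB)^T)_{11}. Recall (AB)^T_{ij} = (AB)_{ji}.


(AB)^T_{ij} = (AB)_{ji} = sum_k A_{jk} B_{ki}.
For i=1, j=1 we need (AB)_{11}:
A_{11} * B_{11} = 1 * -5 = -5
A_{12} * B_{21} = 3 * -9 = -27
A_{13} * B_{31} = -7 * -3 = 21
Sum = -5 + -27 + 21 = -11

-11


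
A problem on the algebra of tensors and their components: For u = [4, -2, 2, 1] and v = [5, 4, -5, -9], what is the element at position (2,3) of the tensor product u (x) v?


The outer product entry T_{ij} = u_i * v_j.
We need i=2, j=3.
u_2 = -2, v_3 = -5
T_{2,3} = -2 * -5 = 10

10


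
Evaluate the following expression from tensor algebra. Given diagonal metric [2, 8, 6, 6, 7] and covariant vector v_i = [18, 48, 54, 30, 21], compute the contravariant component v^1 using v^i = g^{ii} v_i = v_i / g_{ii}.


To raise an index with a diagonal metric: v^i = v_i / g_{ii}.
For index 1: v_1 = 18, g_{11} = 2
v^1 = 18 / 2 = 9

9


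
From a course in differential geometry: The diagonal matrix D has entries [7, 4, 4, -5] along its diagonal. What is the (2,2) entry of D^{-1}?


For a diagonal matrix, the inverse has entries (D^{-1})_{ii} = 1/d_{ii}.
The diagonal entries are: d_{11} = 7, d_{22} = 4, d_{33} = 4, d_{44} = -5
We need (D^{-1})_{22} = 1/d_{22} = 1/4 = 1/4

1/4


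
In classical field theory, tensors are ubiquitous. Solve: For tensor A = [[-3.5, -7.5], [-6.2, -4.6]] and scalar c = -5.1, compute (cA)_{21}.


Scalar multiplication: (cA)_{ij} = c * A_{ij}.
c = -5.1
A_{21} = -6.2
(cA)_{21} = -5.1 * -6.2 = 31.62

31.62


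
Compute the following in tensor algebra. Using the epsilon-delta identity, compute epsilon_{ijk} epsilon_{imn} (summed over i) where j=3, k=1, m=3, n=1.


Using the identity: epsilon_{ijk} epsilon_{imn} = delta_{jm} delta_{kn} - delta_{jn} delta_{km}.
delta_{33} = 1
delta_{11} = 1
delta_{31} = 0
delta_{13} = 0
Result = 1 * 1 - 0 * 0 = 1 - 0 = 1

1


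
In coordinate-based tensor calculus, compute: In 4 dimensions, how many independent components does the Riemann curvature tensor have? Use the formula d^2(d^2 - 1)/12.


The Riemann tensor in d dimensions has d^2(d^2 - 1)/12 independent components.
d = 4, so d^2 = 16
d^2 - 1 = 15
d^2(d^2 - 1) = 16 * 15 = 240
Divide by 12: 240 / 12 = 20

20


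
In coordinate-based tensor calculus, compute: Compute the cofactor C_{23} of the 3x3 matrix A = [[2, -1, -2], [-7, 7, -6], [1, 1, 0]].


To find cofactor C_{23}, delete row 2 and column 3.
The resulting 2x2 submatrix is: [[2, -1], [1, 1]]
Minor M_{23} = 2*1 - -1*1
  = 2 - -1 = 3
Sign = (-1)^(2+3) = (-1)^5 = -1
Cofactor C_{23} = -1 * 3 = -3

-3


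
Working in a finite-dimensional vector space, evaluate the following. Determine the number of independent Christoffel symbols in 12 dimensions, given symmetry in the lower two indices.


Christoffel symbols Gamma^k_{ij} are symmetric in i,j, so there are d * d(d+1)/2 independent symbols.
d = 12
d(d+1)/2 = 12 * 13 / 2 = 78
Total = 12 * 78 = 936

936


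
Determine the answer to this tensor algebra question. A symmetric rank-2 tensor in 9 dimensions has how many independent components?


A symmetric rank-2 tensor in d dimensions has d(d+1)/2 independent components.
d = 9
d(d+1)/2 = 9 * 10 / 2 = 90 / 2 = 45

45


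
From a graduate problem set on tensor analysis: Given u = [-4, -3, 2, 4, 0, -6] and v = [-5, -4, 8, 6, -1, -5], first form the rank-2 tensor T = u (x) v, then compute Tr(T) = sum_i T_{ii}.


The outer product gives T_{ij} = u_i v_j.
The trace (contraction) is Tr(T) = sum_i T_{ii} = sum_i u_i v_i.
Diagonal entries:
T_{11} = u_1 * v_1 = -4 * -5 = 20
T_{22} = u_2 * v_2 = -3 * -4 = 12
T_{33} = u_3 * v_3 = 2 * 8 = 16
T_{44} = u_4 * v_4 = 4 * 6 = 24
T_{55} = u_5 * v_5 = 0 * -1 = 0
T_{66} = u_6 * v_6 = -6 * -5 = 30
Tr(T) = 20 + 12 + 16 + 24 + 0 + 30 = 102

102


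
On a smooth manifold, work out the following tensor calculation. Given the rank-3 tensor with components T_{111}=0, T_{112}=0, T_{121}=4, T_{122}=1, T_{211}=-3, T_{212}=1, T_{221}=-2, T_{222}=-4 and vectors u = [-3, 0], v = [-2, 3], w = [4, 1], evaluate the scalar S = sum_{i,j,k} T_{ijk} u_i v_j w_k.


S = sum over i,j,k of T_{ijk} u_i v_j w_k. Expanding all 8 terms:
T_{111}*u_1*v_1*w_1 = 0*-3*-2*4 = 0  (running total: 0)
T_{112}*u_1*v_1*w_2 = 0*-3*-2*1 = 0  (running total: 0)
T_{121}*u_1*v_2*w_1 = 4*-3*3*4 = -144  (running total: -144)
T_{122}*u_1*v_2*w_2 = 1*-3*3*1 = -9  (running total: -153)
T_{211}*u_2*v_1*w_1 = -3*0*-2*4 = 0  (running total: -153)
T_{212}*u_2*v_1*w_2 = 1*0*-2*1 = 0  (running total: -153)
T_{221}*u_2*v_2*w_1 = -2*0*3*4 = 0  (running total: -153)
T_{222}*u_2*v_2*w_2 = -4*0*3*1 = 0  (running total: -153)
S = -153

-153


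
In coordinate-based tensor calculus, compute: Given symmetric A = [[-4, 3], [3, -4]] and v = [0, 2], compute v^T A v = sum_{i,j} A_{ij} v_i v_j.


First compute Av:
(Av)_1 = -4*0 + 3*2 = 6
(Av)_2 = 3*0 + -4*2 = -8
Av = [6, -8]
Then v^T (Av) = 0*6 + 2*-8
= 0 + -16 = -16

-16


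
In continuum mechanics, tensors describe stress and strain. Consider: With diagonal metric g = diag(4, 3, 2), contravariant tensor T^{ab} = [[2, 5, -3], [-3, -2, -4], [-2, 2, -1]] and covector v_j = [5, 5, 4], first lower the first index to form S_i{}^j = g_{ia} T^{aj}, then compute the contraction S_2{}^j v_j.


Step 1: lower the first index. For a diagonal metric, g_{ia} T^{aj} = g_{ii} T^{ij} (no sum on i).
g_{22} = 3
S_2{}^1 = 3 * T^{21} = 3 * -3 = -9
S_2{}^2 = 3 * T^{22} = 3 * -2 = -6
S_2{}^3 = 3 * T^{23} = 3 * -4 = -12
Step 2: contract S_2{}^j with v_j.
S_2{}^1 * v_1 = -9 * 5 = -45
S_2{}^2 * v_2 = -6 * 5 = -30
S_2{}^3 * v_3 = -12 * 4 = -48
Result = -45 + -30 + -48 = -123

-123


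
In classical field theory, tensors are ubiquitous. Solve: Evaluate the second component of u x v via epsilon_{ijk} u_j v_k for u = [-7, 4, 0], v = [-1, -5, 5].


(u x v)_2 = sum_{j,k} epsilon_{2jk} u_j v_k. Only permutations of (1,2,3) contribute; the two non-zero terms are:
eps_{213} u_1 v_3 = -1 * -7 * 5 = 35
eps_{231} u_3 v_1 = 1 * 0 * -1 = 0
(u x v)_2 = 35

35


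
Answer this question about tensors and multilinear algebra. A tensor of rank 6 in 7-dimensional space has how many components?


The number of components of a rank-r tensor in d dimensions is d^r.
Here d = 7 and r = 6.
7^6 = 117649

117649


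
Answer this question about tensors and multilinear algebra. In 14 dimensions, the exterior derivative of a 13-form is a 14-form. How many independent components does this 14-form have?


The exterior derivative of a p-form is a (p+1)-form.
Its number of independent components is C(n, p+1).
n = 14, p+1 = 14
C(14, 14) = 1

1


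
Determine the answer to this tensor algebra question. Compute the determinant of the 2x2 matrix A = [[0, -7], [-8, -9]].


For a 2x2 matrix [[a, b], [c, d]], det = a*d - b*c.
a = 0, b = -7, c = -8, d = -9
a*d = 0 * -9 = 0
b*c = -7 * -8 = 56
det = 0 - 56 = -56

-56


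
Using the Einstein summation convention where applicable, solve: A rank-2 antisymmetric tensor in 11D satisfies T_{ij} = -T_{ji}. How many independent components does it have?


An antisymmetric rank-2 tensor satisfies A_{ij} = -A_{ji}, so diagonal entries are zero.
The independent components are the upper-triangular entries: C(n, 2) = n(n-1)/2.
n = 11
C(11, 2) = 11 * 10 / 2 = 110 / 2 = 55

55
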